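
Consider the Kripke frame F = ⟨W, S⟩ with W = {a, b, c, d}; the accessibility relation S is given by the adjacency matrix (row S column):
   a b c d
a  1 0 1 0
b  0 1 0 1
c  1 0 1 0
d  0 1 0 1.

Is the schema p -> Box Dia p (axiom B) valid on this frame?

Yes

Axiom B corresponds to the accessibility relation being symmetric.
Symmetric: yes — every pair in S has its reverse in S.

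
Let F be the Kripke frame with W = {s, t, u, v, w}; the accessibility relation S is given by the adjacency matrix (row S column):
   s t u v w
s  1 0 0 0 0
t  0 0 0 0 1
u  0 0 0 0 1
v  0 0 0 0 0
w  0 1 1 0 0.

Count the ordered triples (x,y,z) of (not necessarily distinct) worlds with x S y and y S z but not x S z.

6

Enumerating: (t,w,t), (t,w,u), (u,w,t), (u,w,u), (w,t,w), (w,u,w).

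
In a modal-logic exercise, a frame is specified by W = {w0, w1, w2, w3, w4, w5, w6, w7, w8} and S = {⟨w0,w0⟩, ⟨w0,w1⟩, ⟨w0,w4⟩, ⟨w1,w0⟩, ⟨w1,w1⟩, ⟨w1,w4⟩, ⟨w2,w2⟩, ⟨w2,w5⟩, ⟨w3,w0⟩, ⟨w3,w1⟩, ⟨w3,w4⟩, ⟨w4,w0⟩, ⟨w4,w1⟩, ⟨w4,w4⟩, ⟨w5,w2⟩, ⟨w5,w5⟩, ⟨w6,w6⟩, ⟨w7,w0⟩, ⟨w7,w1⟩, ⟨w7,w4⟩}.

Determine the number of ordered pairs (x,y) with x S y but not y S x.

6

Enumerating: (w3,w0), (w3,w1), (w3,w4), (w7,w0), (w7,w1), (w7,w4).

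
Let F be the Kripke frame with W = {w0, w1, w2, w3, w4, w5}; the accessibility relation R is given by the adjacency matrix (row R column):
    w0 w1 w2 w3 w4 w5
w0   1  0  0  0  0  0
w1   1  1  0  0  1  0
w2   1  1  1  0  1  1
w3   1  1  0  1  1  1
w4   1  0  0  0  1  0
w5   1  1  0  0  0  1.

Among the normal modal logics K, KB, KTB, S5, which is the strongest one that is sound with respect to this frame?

Symmetric (axiom B): no — w1 R w0 but not w0 R w1.
Reflexive (axiom T): yes — every world is R-related to itself.
Euclidean (axiom 5): no — w1 R w0 and w1 R w4, but not w0 R w4.
So F validates K; KB would additionally require R to be symmetric. The strongest is K.

K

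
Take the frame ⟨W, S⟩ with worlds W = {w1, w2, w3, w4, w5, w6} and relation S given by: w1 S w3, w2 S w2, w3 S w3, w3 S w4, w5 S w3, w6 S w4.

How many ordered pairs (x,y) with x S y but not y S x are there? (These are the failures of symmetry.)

Enumerating: (w1,w3), (w3,w4), (w5,w3), (w6,w4).

4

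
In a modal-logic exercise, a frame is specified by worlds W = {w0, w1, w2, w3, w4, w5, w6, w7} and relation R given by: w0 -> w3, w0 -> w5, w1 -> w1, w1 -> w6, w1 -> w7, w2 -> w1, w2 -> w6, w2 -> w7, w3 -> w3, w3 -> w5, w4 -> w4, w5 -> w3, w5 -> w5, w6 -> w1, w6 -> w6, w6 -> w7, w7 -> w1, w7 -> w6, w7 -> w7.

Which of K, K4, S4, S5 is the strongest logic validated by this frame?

K4

Transitive (axiom 4): yes — every two-step R-path is closed by a direct edge.
Reflexive (axiom T): no — w0 is not related to itself.
Euclidean (axiom 5): yes — any two successors of a common world are R-related.
So F validates K, K4; S4 would additionally require R to be reflexive. The strongest is K4.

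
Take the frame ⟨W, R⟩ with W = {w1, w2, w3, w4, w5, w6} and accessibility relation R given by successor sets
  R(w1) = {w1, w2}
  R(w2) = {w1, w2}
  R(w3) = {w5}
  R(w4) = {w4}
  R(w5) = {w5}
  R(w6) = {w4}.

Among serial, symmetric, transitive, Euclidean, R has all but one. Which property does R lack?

symmetric

Serial: yes — every world has a successor (e.g. w1 R w1).
Symmetric: no — w3 R w5 but not w5 R w3.
Transitive: yes — every two-step R-path is closed by a direct edge.
Euclidean: yes — any two successors of a common world are R-related.
Only symmetric fails.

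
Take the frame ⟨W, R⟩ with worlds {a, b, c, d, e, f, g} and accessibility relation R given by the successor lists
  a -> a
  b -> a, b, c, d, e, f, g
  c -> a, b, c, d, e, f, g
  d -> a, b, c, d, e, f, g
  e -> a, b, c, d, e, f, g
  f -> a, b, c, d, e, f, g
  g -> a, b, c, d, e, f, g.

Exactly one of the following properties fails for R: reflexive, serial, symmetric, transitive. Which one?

Reflexive: yes — every world is R-related to itself.
Serial: yes — every world has a successor (e.g. a R a).
Symmetric: no — b R a but not a R b.
Transitive: yes — every two-step R-path is closed by a direct edge.
Only symmetric fails.

symmetric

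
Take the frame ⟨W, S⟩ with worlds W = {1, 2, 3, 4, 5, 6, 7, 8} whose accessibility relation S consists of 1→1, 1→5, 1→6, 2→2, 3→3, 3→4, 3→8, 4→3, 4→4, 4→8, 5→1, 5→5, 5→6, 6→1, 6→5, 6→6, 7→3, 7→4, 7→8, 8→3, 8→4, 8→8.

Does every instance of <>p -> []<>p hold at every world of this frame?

By correspondence theory, 5 is valid on a frame iff S is Euclidean.
Euclidean: yes — any two successors of a common world are S-related.

Yes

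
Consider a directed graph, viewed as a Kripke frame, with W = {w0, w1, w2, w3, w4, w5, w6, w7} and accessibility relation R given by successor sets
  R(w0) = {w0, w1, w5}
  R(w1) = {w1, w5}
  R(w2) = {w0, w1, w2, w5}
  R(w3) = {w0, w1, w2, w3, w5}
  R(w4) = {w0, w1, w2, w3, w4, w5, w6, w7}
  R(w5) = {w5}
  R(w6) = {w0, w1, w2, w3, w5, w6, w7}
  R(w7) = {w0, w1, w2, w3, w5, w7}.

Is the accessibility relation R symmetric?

No

Symmetric: no — w0 R w1 but not w1 R w0.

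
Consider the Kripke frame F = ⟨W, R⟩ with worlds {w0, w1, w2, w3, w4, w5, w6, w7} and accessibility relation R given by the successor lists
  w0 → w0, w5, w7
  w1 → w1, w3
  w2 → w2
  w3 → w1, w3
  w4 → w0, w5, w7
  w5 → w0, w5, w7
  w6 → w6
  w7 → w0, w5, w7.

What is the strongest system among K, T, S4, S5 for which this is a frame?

K

Reflexive (axiom T): no — w4 is not related to itself.
Transitive (axiom 4): yes — every two-step R-path is closed by a direct edge.
Euclidean (axiom 5): yes — any two successors of a common world are R-related.
So F validates K; T would additionally require R to be reflexive. The strongest is K.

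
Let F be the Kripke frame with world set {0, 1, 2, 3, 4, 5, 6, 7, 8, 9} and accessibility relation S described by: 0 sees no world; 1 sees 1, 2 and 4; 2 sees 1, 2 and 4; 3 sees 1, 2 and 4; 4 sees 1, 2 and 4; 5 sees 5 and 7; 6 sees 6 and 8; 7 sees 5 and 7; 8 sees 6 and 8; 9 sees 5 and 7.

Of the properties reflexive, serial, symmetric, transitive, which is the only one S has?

transitive

Reflexive: no — 0 is not related to itself.
Serial: no — 0 has no S-successor.
Symmetric: no — 3 S 1 but not 1 S 3.
Transitive: yes — every two-step S-path is closed by a direct edge.
Only transitive holds.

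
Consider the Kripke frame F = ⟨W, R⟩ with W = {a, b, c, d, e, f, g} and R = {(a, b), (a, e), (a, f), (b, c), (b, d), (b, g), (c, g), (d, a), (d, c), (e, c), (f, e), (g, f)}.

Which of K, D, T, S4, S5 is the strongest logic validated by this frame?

D

Serial (axiom D): yes — every world has a successor (e.g. a R b).
Reflexive (axiom T): no — a is not related to itself.
Transitive (axiom 4): no — a R b and b R c, but not a R c.
Euclidean (axiom 5): no — a R b and a R e, but not b R e.
So F validates K, D; T would additionally require R to be reflexive. The strongest is D.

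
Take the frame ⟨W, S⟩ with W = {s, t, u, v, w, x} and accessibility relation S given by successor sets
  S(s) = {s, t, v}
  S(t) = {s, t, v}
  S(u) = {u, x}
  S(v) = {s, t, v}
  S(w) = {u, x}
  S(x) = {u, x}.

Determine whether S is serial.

Yes

Serial: yes — every world has a successor (e.g. s S s).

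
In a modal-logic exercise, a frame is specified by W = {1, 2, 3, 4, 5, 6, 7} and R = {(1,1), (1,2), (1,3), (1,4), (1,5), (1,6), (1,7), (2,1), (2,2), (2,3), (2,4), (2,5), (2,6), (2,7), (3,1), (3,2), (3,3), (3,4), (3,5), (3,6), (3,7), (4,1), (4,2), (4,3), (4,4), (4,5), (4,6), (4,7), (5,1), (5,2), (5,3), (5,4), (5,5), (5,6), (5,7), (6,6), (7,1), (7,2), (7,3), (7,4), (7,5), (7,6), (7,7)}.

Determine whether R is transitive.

Yes

Transitive: yes — every two-step R-path is closed by a direct edge.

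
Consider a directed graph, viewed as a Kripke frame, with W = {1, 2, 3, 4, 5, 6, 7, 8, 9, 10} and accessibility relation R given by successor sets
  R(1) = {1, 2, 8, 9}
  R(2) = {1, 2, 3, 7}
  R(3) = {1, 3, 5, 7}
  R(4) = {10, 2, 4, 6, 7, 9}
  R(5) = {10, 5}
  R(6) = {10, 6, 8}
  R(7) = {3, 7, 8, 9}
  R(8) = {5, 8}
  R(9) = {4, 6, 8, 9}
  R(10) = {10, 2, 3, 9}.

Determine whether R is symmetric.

No

Symmetric: no — 1 R 8 but not 8 R 1.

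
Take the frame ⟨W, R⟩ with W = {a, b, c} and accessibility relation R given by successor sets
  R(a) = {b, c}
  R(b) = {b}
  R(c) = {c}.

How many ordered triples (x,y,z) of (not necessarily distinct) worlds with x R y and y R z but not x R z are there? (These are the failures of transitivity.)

0

R is transitive; there are no such tuples.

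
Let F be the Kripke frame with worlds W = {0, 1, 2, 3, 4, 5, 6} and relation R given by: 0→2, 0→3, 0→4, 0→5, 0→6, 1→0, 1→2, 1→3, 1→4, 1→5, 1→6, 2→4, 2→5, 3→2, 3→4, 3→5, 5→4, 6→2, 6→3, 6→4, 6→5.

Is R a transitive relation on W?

Yes

Transitive: yes — every two-step R-path is closed by a direct edge.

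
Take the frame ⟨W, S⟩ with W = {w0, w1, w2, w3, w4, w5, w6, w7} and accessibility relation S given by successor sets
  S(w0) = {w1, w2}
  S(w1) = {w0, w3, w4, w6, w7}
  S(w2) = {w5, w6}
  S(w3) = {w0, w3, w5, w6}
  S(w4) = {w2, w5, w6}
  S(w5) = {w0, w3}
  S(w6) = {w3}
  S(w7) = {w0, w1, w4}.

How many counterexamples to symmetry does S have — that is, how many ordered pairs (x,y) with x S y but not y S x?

Enumerating: (w0,w2), (w1,w3), (w1,w4), (w1,w6), (w2,w5), (w2,w6), (w3,w0), (w4,w2), (w4,w5), (w4,w6), (w5,w0), (w7,w0), (w7,w4).

13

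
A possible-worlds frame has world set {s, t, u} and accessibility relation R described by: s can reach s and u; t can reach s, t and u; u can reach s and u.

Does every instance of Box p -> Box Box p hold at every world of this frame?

Yes

Axiom 4 corresponds to the accessibility relation being transitive.
Transitive: yes — every two-step R-path is closed by a direct edge.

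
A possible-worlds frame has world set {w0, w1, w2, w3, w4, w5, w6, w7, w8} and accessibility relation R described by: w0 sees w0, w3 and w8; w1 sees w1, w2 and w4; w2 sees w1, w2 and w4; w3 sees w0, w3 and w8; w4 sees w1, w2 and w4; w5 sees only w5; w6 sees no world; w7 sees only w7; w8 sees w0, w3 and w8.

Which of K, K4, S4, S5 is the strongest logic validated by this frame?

Transitive (axiom 4): yes — every two-step R-path is closed by a direct edge.
Reflexive (axiom T): no — w6 is not related to itself.
Euclidean (axiom 5): yes — any two successors of a common world are R-related.
So F validates K, K4; S4 would additionally require R to be reflexive. The strongest is K4.

K4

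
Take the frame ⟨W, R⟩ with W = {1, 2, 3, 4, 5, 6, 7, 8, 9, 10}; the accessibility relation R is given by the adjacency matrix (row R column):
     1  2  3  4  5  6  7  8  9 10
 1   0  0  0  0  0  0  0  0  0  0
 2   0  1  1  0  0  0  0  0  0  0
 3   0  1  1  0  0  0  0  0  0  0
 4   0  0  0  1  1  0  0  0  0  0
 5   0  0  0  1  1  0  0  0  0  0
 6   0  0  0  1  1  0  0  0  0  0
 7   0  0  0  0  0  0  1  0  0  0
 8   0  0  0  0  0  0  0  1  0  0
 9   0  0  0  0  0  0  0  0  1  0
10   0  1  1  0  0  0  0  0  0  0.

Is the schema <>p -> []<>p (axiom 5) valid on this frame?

Yes

By correspondence theory, 5 is valid on a frame iff R is Euclidean.
Euclidean: yes — any two successors of a common world are R-related.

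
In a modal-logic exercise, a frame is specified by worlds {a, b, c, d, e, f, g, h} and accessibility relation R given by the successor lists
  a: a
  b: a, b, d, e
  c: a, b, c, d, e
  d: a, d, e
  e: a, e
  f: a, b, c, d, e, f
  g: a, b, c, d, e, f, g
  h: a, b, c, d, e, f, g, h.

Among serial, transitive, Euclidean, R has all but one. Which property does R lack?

Euclidean

Serial: yes — every world has a successor (e.g. a R a).
Transitive: yes — every two-step R-path is closed by a direct edge.
Euclidean: no — b R a and b R d, but not a R d.
Only Euclidean fails.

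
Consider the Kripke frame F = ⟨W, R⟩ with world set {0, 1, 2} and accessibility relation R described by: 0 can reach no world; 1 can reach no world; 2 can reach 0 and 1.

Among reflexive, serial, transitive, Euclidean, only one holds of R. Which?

transitive

Reflexive: no — 0 is not related to itself.
Serial: no — 0 has no R-successor.
Transitive: yes — every two-step R-path is closed by a direct edge.
Euclidean: no — 2 R 0 and 2 R 1, but not 0 R 1.
Only transitive holds.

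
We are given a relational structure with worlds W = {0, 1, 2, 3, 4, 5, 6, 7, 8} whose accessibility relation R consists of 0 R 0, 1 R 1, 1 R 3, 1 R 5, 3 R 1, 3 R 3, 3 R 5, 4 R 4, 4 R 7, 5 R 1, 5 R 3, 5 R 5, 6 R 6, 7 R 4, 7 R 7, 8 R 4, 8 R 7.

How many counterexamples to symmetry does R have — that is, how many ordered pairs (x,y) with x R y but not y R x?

Enumerating: (8,4), (8,7).

2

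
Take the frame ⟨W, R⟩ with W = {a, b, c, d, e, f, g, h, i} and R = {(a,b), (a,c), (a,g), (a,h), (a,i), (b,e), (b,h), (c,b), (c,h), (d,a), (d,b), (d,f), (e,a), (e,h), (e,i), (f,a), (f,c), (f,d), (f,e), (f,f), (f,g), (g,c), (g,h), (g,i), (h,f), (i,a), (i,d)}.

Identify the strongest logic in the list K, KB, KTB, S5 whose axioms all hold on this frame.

K

Symmetric (axiom B): no — a R b but not b R a.
Reflexive (axiom T): no — a is not related to itself.
Euclidean (axiom 5): no — a R b and a R c, but not b R c.
So F validates K; KB would additionally require R to be symmetric. The strongest is K.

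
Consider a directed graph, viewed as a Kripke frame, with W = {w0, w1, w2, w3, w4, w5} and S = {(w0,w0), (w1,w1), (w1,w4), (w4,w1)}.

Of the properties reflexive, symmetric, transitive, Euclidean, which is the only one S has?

Reflexive: no — w2 is not related to itself.
Symmetric: yes — every pair in S has its reverse in S.
Transitive: no — w4 S w1 and w1 S w4, but not w4 S w4.
Euclidean: no — w1 S w4 and w1 S w4, but not w4 S w4.
Only symmetric holds.

symmetric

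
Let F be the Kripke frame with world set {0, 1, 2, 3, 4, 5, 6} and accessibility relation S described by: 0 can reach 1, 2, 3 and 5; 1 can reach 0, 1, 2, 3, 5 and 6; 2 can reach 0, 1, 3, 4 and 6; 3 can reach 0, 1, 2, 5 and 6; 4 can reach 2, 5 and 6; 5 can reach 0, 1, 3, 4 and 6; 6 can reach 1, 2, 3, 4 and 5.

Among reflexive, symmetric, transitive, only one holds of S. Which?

symmetric

Reflexive: no — 0 is not related to itself.
Symmetric: yes — every pair in S has its reverse in S.
Transitive: no — 0 S 1 and 1 S 6, but not 0 S 6.
Only symmetric holds.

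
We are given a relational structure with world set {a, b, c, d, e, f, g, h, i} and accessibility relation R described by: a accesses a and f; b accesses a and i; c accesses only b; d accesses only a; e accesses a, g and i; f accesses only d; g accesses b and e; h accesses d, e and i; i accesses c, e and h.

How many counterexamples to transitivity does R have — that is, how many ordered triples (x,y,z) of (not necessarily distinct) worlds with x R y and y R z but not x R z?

31

Enumerating: (a,f,d), (b,a,f), (b,i,c), (b,i,e), (b,i,h), (c,b,a), (c,b,i), (d,a,f), (e,a,f), (e,g,b), (e,g,e), (e,i,c), … and 19 more.
Total: 31.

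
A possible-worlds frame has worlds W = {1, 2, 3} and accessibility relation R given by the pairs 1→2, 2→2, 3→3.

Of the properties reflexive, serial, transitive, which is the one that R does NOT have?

Reflexive: no — 1 is not related to itself.
Serial: yes — every world has a successor (e.g. 1 R 2).
Transitive: yes — every two-step R-path is closed by a direct edge.
Only reflexive fails.

reflexive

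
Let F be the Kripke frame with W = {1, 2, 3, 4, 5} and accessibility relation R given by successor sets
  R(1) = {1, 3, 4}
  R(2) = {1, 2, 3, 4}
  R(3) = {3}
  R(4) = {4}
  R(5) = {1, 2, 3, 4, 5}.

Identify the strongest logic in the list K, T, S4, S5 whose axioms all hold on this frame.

S4

Reflexive (axiom T): yes — every world is R-related to itself.
Transitive (axiom 4): yes — every two-step R-path is closed by a direct edge.
Euclidean (axiom 5): no — 1 R 3 and 1 R 4, but not 3 R 4.
So F validates K, T, S4; S5 would additionally require R to be Euclidean. The strongest is S4.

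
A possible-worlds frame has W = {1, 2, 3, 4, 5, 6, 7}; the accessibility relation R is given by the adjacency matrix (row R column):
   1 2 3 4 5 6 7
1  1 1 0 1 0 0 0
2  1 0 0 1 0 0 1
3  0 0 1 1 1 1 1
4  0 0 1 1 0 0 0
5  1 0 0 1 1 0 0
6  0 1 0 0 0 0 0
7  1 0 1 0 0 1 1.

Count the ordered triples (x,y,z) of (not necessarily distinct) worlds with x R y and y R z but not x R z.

Enumerating: (1,2,7), (1,4,3), (2,1,2), (2,4,3), (2,7,3), (2,7,6), (3,5,1), (3,6,2), (3,7,1), (4,3,5), (4,3,6), (4,3,7), … and 10 more.
Total: 22.

22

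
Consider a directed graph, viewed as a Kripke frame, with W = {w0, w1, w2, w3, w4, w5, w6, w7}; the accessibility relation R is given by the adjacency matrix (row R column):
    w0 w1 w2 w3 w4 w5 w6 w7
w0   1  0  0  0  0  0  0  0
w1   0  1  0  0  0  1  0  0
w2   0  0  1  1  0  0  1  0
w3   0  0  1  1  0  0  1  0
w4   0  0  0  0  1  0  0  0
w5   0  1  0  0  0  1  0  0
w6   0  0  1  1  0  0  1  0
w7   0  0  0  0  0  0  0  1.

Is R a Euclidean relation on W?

Yes

Euclidean: yes — any two successors of a common world are R-related.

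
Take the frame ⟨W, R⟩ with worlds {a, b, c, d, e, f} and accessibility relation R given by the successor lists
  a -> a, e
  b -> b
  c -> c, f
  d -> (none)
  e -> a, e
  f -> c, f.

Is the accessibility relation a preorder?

Reflexive: no — d is not related to itself.
Transitive: yes — every two-step R-path is closed by a direct edge.
So R is not a preorder.

No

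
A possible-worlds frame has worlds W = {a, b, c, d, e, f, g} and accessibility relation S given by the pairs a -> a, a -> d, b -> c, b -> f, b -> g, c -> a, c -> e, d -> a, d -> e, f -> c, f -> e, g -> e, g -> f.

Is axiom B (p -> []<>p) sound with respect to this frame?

By correspondence theory, B is valid on a frame iff S is symmetric.
Symmetric: no — b S c but not c S b.

No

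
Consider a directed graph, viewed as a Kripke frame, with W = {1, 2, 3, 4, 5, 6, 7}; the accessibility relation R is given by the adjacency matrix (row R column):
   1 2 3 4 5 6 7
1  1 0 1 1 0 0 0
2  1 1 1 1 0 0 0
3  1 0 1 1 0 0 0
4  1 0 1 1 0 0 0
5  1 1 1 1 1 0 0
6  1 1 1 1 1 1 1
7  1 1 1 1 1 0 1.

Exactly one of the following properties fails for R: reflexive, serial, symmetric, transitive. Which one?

symmetric

Reflexive: yes — every world is R-related to itself.
Serial: yes — every world has a successor (e.g. 1 R 1).
Symmetric: no — 2 R 1 but not 1 R 2.
Transitive: yes — every two-step R-path is closed by a direct edge.
Only symmetric fails.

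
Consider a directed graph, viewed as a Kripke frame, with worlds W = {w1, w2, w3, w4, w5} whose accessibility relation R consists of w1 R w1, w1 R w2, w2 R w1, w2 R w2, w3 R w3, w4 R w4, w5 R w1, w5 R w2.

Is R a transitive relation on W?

Transitive: yes — every two-step R-path is closed by a direct edge.

Yes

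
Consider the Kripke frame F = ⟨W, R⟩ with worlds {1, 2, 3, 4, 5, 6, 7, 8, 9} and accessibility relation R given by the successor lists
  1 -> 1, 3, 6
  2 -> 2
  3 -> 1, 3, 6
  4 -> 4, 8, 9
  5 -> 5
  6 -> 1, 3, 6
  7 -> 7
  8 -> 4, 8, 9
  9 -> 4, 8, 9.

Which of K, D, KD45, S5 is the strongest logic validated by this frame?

Serial (axiom D): yes — every world has a successor (e.g. 1 R 1).
Euclidean (axiom 5): yes — any two successors of a common world are R-related.
Transitive (axiom 4): yes — every two-step R-path is closed by a direct edge.
Reflexive (axiom T): yes — every world is R-related to itself.
So F validates K, D, KD45, S5. The strongest is S5.

S5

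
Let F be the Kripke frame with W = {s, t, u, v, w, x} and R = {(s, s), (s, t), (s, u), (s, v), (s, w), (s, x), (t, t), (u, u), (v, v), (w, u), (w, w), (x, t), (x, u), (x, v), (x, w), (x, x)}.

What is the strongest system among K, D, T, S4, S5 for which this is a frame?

S4

Serial (axiom D): yes — every world has a successor (e.g. s R s).
Reflexive (axiom T): yes — every world is R-related to itself.
Transitive (axiom 4): yes — every two-step R-path is closed by a direct edge.
Euclidean (axiom 5): no — s R t and s R u, but not t R u.
So F validates K, D, T, S4; S5 would additionally require R to be Euclidean. The strongest is S4.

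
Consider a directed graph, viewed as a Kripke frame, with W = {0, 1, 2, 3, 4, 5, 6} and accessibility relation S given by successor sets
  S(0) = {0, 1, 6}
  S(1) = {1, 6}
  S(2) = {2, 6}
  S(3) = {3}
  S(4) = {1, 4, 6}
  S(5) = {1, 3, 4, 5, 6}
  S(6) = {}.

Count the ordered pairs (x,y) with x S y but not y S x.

10

Enumerating: (0,1), (0,6), (1,6), (2,6), (4,1), (4,6), (5,1), (5,3), (5,4), (5,6).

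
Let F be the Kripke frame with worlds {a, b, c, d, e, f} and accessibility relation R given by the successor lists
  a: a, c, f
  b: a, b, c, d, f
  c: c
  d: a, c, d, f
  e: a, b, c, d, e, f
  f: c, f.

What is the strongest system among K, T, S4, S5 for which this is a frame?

S4

Reflexive (axiom T): yes — every world is R-related to itself.
Transitive (axiom 4): yes — every two-step R-path is closed by a direct edge.
Euclidean (axiom 5): no — a R c and a R f, but not c R f.
So F validates K, T, S4; S5 would additionally require R to be Euclidean. The strongest is S4.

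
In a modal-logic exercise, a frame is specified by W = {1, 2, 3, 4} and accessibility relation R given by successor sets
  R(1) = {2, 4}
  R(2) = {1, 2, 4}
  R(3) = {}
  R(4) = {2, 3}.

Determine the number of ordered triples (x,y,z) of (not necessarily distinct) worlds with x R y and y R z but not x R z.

Enumerating: (1,2,1), (1,4,3), (2,4,3), (4,2,1), (4,2,4).

5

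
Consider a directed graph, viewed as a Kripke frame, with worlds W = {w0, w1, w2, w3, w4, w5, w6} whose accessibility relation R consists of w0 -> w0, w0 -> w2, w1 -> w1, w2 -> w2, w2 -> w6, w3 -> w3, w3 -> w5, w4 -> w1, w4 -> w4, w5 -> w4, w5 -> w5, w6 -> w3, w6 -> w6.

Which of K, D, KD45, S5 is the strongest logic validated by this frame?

Serial (axiom D): yes — every world has a successor (e.g. w0 R w0).
Euclidean (axiom 5): no — w0 R w2 and w0 R w0, but not w2 R w0.
Transitive (axiom 4): no — w0 R w2 and w2 R w6, but not w0 R w6.
Reflexive (axiom T): yes — every world is R-related to itself.
So F validates K, D; KD45 would additionally require R to be Euclidean and transitive. The strongest is D.

D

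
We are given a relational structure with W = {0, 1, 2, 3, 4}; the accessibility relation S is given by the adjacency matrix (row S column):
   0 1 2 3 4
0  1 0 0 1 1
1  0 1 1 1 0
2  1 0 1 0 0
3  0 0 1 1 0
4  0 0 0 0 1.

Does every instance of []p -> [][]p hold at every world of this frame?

Axiom 4 corresponds to the accessibility relation being transitive.
Transitive: no — 0 S 3 and 3 S 2, but not 0 S 2.

No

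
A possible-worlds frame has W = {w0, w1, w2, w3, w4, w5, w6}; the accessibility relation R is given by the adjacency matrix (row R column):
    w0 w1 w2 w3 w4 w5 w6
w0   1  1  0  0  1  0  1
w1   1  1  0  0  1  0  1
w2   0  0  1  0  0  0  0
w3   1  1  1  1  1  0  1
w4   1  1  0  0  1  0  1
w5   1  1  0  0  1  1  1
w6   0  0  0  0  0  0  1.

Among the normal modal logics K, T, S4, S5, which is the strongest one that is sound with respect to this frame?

Reflexive (axiom T): yes — every world is R-related to itself.
Transitive (axiom 4): yes — every two-step R-path is closed by a direct edge.
Euclidean (axiom 5): no — w0 R w6 and w0 R w1, but not w6 R w1.
So F validates K, T, S4; S5 would additionally require R to be Euclidean. The strongest is S4.

S4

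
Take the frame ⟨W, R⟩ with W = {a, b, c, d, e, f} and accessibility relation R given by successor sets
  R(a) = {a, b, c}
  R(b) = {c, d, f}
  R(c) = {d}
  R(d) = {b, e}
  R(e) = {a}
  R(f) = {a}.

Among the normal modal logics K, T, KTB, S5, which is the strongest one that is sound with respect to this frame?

K

Reflexive (axiom T): no — b is not related to itself.
Symmetric (axiom B): no — a R b but not b R a.
Euclidean (axiom 5): no — a R c and a R b, but not c R b.
So F validates K; T would additionally require R to be reflexive. The strongest is K.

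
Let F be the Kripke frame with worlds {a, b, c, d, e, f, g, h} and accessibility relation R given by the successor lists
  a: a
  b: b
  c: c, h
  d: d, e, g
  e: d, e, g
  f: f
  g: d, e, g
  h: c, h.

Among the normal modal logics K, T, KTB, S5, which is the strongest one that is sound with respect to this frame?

S5

Reflexive (axiom T): yes — every world is R-related to itself.
Symmetric (axiom B): yes — every pair in R has its reverse in R.
Euclidean (axiom 5): yes — any two successors of a common world are R-related.
So F validates K, T, KTB, S5. The strongest is S5.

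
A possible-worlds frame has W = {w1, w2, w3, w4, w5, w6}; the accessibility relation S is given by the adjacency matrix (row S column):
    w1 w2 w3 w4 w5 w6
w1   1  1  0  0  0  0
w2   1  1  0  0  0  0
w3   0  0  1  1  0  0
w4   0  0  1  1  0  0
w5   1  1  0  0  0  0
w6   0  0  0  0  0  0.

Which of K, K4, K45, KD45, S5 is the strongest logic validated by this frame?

Transitive (axiom 4): yes — every two-step S-path is closed by a direct edge.
Euclidean (axiom 5): yes — any two successors of a common world are S-related.
Serial (axiom D): no — w6 has no S-successor.
Reflexive (axiom T): no — w5 is not related to itself.
So F validates K, K4, K45; KD45 would additionally require S to be serial. The strongest is K45.

K45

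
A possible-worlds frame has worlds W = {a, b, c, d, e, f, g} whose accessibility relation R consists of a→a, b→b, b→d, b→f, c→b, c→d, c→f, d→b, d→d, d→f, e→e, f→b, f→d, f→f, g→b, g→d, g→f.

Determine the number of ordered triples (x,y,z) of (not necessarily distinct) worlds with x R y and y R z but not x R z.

0

R is transitive; there are no such tuples.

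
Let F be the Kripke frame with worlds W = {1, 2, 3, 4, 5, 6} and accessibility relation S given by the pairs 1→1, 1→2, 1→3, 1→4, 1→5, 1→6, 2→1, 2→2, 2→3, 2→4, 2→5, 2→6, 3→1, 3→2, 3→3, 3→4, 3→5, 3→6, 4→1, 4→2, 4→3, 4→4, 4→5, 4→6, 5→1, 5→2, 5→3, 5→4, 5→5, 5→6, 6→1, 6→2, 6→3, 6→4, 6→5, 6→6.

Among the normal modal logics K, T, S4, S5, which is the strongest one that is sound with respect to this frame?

S5

Reflexive (axiom T): yes — every world is S-related to itself.
Transitive (axiom 4): yes — every two-step S-path is closed by a direct edge.
Euclidean (axiom 5): yes — any two successors of a common world are S-related.
So F validates K, T, S4, S5. The strongest is S5.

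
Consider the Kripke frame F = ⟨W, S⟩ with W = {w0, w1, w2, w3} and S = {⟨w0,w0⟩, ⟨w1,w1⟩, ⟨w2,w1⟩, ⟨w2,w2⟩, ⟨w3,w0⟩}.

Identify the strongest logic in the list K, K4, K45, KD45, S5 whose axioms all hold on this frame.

K4

Transitive (axiom 4): yes — every two-step S-path is closed by a direct edge.
Euclidean (axiom 5): no — w2 S w1 and w2 S w2, but not w1 S w2.
Serial (axiom D): yes — every world has a successor (e.g. w0 S w0).
Reflexive (axiom T): no — w3 is not related to itself.
So F validates K, K4; K45 would additionally require S to be Euclidean. The strongest is K4.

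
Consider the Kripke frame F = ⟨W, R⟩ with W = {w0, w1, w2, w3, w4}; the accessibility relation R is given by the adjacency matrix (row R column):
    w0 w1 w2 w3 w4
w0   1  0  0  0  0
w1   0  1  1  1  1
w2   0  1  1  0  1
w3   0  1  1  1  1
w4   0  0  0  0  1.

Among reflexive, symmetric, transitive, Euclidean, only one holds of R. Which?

Reflexive: yes — every world is R-related to itself.
Symmetric: no — w1 R w4 but not w4 R w1.
Transitive: no — w2 R w1 and w1 R w3, but not w2 R w3.
Euclidean: no — w1 R w2 and w1 R w3, but not w2 R w3.
Only reflexive holds.

reflexive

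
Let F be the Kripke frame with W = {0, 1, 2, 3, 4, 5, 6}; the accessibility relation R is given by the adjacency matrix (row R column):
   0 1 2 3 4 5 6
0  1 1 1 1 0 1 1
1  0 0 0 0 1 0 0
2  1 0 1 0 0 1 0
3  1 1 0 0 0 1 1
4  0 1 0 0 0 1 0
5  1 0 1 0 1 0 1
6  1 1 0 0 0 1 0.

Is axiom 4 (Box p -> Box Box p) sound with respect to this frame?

No

Axiom 4 corresponds to the accessibility relation being transitive.
Transitive: no — 0 R 1 and 1 R 4, but not 0 R 4.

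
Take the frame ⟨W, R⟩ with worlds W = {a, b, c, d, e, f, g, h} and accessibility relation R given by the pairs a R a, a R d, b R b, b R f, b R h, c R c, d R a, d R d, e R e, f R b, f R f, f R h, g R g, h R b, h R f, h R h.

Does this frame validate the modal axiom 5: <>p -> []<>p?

Yes

Axiom 5 corresponds to the accessibility relation being Euclidean.
Euclidean: yes — any two successors of a common world are R-related.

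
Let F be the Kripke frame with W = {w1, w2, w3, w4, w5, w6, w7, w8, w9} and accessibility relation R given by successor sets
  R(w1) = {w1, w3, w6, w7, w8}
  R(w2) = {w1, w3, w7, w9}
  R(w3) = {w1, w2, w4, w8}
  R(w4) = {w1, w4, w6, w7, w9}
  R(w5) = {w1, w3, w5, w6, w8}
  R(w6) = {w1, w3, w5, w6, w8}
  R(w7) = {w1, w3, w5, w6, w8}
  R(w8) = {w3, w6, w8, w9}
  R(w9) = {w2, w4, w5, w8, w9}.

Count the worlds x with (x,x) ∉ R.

3

Enumerating: w2, w3, w7.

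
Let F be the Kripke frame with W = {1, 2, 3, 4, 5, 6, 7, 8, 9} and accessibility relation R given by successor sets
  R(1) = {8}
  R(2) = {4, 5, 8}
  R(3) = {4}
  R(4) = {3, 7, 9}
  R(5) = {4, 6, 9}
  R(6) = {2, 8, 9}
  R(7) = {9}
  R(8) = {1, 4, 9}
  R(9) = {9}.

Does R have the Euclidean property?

Euclidean: no — 2 R 4 and 2 R 5, but not 4 R 5.

No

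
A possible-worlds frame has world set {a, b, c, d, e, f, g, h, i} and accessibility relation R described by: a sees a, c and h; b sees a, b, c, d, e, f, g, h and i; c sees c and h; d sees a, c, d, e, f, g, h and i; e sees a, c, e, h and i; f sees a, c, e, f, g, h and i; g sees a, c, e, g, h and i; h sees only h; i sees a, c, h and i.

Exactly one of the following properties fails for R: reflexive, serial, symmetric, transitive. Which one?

Reflexive: yes — every world is R-related to itself.
Serial: yes — every world has a successor (e.g. a R a).
Symmetric: no — a R c but not c R a.
Transitive: yes — every two-step R-path is closed by a direct edge.
Only symmetric fails.

symmetric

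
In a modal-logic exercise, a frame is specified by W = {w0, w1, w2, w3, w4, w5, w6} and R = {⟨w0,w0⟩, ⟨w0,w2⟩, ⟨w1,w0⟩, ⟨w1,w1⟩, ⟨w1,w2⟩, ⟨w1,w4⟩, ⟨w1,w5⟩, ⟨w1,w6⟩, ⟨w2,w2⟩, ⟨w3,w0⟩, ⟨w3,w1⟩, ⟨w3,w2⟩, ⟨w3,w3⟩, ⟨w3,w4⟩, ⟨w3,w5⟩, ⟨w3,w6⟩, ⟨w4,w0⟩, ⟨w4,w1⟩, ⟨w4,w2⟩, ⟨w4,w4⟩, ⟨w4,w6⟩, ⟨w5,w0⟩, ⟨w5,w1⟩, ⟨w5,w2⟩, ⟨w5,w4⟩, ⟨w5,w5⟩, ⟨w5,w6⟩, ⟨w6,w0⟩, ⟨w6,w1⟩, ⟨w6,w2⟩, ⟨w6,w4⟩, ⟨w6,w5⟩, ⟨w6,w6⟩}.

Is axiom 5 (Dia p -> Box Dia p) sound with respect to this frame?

No

The schema 5 characterises exactly the Euclidean frames.
Euclidean: no — w1 R w0 and w1 R w4, but not w0 R w4.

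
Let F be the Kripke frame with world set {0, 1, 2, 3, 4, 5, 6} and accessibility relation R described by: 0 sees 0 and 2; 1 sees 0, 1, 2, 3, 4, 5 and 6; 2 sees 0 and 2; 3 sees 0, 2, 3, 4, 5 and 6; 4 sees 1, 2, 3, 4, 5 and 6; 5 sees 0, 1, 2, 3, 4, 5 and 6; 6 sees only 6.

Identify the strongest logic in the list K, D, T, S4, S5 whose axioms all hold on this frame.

Serial (axiom D): yes — every world has a successor (e.g. 0 R 0).
Reflexive (axiom T): yes — every world is R-related to itself.
Transitive (axiom 4): no — 3 R 4 and 4 R 1, but not 3 R 1.
Euclidean (axiom 5): no — 1 R 0 and 1 R 3, but not 0 R 3.
So F validates K, D, T; S4 would additionally require R to be transitive. The strongest is T.

T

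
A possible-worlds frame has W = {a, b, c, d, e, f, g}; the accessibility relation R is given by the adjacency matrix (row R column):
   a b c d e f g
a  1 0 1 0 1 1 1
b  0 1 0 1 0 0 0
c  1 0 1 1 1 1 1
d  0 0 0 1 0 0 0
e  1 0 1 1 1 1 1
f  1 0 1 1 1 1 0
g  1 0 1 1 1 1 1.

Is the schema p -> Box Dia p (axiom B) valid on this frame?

No

Axiom B corresponds to the accessibility relation being symmetric.
Symmetric: no — b R d but not d R b.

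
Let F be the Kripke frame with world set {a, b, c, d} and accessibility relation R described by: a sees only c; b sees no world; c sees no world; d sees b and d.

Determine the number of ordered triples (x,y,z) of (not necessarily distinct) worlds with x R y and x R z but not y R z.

Enumerating: (a,c,c), (d,b,b), (d,b,d).

3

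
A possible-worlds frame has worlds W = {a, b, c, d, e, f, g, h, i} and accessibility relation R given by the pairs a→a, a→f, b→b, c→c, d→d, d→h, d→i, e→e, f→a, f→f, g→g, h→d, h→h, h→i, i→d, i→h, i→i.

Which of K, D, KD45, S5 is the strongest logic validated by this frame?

Serial (axiom D): yes — every world has a successor (e.g. a R a).
Euclidean (axiom 5): yes — any two successors of a common world are R-related.
Transitive (axiom 4): yes — every two-step R-path is closed by a direct edge.
Reflexive (axiom T): yes — every world is R-related to itself.
So F validates K, D, KD45, S5. The strongest is S5.

S5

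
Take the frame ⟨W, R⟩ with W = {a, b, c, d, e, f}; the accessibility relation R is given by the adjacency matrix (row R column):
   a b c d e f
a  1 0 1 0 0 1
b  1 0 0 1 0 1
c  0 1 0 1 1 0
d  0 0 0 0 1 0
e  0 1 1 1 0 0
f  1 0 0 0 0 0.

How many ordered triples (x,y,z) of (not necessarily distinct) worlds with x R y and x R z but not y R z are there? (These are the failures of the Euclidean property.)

Enumerating: (a,c,a), (a,c,c), (a,c,f), (a,f,c), (a,f,f), (b,a,d), (b,d,a), (b,d,d), (b,d,f), (b,f,d), (b,f,f), (c,b,b), … and 11 more.
Total: 23.

23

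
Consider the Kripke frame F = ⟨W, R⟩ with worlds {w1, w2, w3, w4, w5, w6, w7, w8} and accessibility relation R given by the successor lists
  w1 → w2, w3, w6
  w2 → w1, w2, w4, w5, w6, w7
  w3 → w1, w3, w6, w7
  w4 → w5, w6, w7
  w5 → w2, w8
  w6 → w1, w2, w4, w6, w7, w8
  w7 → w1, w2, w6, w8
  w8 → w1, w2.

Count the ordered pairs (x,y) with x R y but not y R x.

11

Enumerating: (w2,w4), (w3,w6), (w3,w7), (w4,w5), (w4,w7), (w5,w8), (w6,w8), (w7,w1), (w7,w8), (w8,w1), (w8,w2).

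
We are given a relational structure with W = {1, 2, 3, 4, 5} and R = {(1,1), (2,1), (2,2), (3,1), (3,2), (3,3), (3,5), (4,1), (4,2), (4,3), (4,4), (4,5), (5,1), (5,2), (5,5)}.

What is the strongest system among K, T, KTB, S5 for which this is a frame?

Reflexive (axiom T): yes — every world is R-related to itself.
Symmetric (axiom B): no — 2 R 1 but not 1 R 2.
Euclidean (axiom 5): no — 3 R 1 and 3 R 2, but not 1 R 2.
So F validates K, T; KTB would additionally require R to be symmetric. The strongest is T.

T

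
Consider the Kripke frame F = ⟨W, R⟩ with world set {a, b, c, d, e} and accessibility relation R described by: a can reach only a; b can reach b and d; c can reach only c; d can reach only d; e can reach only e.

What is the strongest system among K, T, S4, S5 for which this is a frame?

Reflexive (axiom T): yes — every world is R-related to itself.
Transitive (axiom 4): yes — every two-step R-path is closed by a direct edge.
Euclidean (axiom 5): no — b R d and b R b, but not d R b.
So F validates K, T, S4; S5 would additionally require R to be Euclidean. The strongest is S4.

S4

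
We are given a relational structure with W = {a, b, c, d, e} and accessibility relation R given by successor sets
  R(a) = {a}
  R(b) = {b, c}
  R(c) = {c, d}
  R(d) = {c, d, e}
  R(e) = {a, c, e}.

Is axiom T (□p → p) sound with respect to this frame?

By correspondence theory, T is valid on a frame iff R is reflexive.
Reflexive: yes — every world is R-related to itself.

Yes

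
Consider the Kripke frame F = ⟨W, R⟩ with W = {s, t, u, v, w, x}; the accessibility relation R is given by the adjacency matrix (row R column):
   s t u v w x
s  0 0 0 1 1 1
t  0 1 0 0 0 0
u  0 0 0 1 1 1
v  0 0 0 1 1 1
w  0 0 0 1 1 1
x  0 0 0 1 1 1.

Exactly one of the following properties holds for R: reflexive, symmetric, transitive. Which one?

transitive

Reflexive: no — s is not related to itself.
Symmetric: no — s R v but not v R s.
Transitive: yes — every two-step R-path is closed by a direct edge.
Only transitive holds.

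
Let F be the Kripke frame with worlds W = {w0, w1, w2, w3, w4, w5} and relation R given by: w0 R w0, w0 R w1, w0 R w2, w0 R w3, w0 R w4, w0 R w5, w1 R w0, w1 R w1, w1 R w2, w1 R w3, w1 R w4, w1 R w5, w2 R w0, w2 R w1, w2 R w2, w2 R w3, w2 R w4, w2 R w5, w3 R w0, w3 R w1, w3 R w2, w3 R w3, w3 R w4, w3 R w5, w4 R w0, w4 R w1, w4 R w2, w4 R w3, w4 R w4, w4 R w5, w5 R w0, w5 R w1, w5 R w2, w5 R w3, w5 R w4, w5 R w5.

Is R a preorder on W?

Reflexive: yes — every world is R-related to itself.
Transitive: yes — every two-step R-path is closed by a direct edge.
So R is a preorder.

Yes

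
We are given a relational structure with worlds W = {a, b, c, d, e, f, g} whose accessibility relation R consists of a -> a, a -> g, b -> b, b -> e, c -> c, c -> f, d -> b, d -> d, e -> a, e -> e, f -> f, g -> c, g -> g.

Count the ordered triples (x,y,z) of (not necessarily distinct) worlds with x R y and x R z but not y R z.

Enumerating: (a,g,a), (b,e,b), (c,f,c), (d,b,d), (e,a,e), (g,c,g).

6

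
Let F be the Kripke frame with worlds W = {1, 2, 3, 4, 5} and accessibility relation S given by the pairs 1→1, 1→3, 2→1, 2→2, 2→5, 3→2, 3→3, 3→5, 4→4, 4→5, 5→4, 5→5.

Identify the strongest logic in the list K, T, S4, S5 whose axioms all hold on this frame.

T

Reflexive (axiom T): yes — every world is S-related to itself.
Transitive (axiom 4): no — 1 S 3 and 3 S 2, but not 1 S 2.
Euclidean (axiom 5): no — 2 S 1 and 2 S 5, but not 1 S 5.
So F validates K, T; S4 would additionally require S to be transitive. The strongest is T.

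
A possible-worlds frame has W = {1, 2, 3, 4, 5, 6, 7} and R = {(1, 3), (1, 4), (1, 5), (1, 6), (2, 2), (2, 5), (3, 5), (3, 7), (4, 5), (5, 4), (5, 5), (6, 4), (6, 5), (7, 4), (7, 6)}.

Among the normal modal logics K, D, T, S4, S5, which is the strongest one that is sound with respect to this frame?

D

Serial (axiom D): yes — every world has a successor (e.g. 1 R 3).
Reflexive (axiom T): no — 1 is not related to itself.
Transitive (axiom 4): no — 1 R 3 and 3 R 7, but not 1 R 7.
Euclidean (axiom 5): no — 1 R 3 and 1 R 4, but not 3 R 4.
So F validates K, D; T would additionally require R to be reflexive. The strongest is D.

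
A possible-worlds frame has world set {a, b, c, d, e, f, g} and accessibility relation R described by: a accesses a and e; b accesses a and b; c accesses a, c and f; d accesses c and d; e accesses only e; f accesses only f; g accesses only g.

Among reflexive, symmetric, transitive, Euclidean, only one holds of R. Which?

reflexive

Reflexive: yes — every world is R-related to itself.
Symmetric: no — a R e but not e R a.
Transitive: no — b R a and a R e, but not b R e.
Euclidean: no — c R a and c R f, but not a R f.
Only reflexive holds.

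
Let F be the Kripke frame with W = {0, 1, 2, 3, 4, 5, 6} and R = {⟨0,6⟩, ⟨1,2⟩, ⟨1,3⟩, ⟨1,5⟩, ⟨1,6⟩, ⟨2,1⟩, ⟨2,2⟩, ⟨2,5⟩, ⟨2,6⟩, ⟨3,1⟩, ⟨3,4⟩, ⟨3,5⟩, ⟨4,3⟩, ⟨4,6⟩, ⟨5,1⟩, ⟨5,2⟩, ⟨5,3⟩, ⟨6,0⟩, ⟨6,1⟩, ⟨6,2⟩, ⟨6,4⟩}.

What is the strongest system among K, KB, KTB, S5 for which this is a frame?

Symmetric (axiom B): yes — every pair in R has its reverse in R.
Reflexive (axiom T): no — 0 is not related to itself.
Euclidean (axiom 5): no — 1 R 2 and 1 R 3, but not 2 R 3.
So F validates K, KB; KTB would additionally require R to be reflexive. The strongest is KB.

KB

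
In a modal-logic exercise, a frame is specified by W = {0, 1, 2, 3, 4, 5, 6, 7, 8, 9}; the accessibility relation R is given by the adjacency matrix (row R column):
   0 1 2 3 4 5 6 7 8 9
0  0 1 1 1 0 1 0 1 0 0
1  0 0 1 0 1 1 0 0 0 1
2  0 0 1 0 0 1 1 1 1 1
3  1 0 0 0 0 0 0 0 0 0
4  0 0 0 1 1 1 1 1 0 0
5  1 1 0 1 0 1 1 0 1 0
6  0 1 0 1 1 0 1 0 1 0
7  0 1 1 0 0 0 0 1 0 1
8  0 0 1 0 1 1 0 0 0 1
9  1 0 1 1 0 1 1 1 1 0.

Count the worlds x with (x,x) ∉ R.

Enumerating: 0, 1, 3, 8, 9.

5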